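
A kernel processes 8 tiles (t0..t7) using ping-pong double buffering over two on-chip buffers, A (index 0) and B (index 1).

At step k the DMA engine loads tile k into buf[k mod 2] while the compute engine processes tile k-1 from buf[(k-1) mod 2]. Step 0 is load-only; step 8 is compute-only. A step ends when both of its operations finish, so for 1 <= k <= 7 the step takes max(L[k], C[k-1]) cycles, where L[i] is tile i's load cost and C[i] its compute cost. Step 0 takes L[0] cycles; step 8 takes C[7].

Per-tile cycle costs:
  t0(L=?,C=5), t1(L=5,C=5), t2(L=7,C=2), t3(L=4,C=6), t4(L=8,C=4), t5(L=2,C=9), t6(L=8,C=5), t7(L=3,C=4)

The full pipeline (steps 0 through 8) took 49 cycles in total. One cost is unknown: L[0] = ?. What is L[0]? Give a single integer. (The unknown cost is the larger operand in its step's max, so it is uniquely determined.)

step 0 | dur = L[0]=? = L[0]  (unknown; binding)
step 1 | dur = max(L[1]=5, C[0]=5) = 5
step 2 | dur = max(L[2]=7, C[1]=5) = 7
step 3 | dur = max(L[3]=4, C[2]=2) = 4
step 4 | dur = max(L[4]=8, C[3]=6) = 8
step 5 | dur = max(L[5]=2, C[4]=4) = 4
step 6 | dur = max(L[6]=8, C[5]=9) = 9
step 7 | dur = max(L[7]=3, C[6]=5) = 5
step 8 | dur = C[7]=4 = 4
sum of known step durations = 46
dur[0] = total - known = 49 - 46 = 3
L[0] is the binding max in step 0, so L[0] = dur[0] = 3

L[0] = 3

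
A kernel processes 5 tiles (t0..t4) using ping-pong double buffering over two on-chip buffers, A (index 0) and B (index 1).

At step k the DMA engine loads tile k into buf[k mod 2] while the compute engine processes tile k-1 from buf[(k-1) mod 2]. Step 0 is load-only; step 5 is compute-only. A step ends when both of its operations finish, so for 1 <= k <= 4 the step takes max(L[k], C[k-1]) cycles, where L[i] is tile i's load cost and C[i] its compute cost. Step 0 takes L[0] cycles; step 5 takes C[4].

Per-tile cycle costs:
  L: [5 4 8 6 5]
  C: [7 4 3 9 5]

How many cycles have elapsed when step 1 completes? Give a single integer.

step 0: L[0]=5 → dur=5, Σ=5 | A=load:t0 B=idle [load-only]
step 1: L[1]=4 C[0]=7 → dur=7, Σ=12 | A=compute:t0 B=load:t1 [compute-bound]
step 2: L[2]=8 C[1]=4 → dur=8, Σ=20 | A=load:t2 B=compute:t1 [load-bound]
step 3: L[3]=6 C[2]=3 → dur=6, Σ=26 | A=compute:t2 B=load:t3 [load-bound]
step 4: L[4]=5 C[3]=9 → dur=9, Σ=35 | A=load:t4 B=compute:t3 [compute-bound]
step 5: C[4]=5 → dur=5, Σ=40 | A=compute:t4 B=idle [compute-only]

end_cycle[1] = 12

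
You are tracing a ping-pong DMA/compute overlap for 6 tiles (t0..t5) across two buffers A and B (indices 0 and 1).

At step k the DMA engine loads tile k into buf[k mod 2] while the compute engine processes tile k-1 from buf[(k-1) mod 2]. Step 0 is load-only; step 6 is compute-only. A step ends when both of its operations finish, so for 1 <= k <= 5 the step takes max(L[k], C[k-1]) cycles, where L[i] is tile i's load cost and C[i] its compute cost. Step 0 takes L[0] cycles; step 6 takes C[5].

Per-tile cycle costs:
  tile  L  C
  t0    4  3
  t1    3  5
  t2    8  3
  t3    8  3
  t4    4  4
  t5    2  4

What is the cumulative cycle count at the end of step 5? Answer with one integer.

end_cycle[5] = 31

step 0: L[0]=4 → dur=4, Σ=4 | A=load:t0 B=idle [load-only]
step 1: L[1]=3 C[0]=3 → dur=3, Σ=7 | A=compute:t0 B=load:t1 [tied]
step 2: L[2]=8 C[1]=5 → dur=8, Σ=15 | A=load:t2 B=compute:t1 [load-bound]
step 3: L[3]=8 C[2]=3 → dur=8, Σ=23 | A=compute:t2 B=load:t3 [load-bound]
step 4: L[4]=4 C[3]=3 → dur=4, Σ=27 | A=load:t4 B=compute:t3 [load-bound]
step 5: L[5]=2 C[4]=4 → dur=4, Σ=31 | A=compute:t4 B=load:t5 [compute-bound]
step 6: C[5]=4 → dur=4, Σ=35 | A=idle B=compute:t5 [compute-only]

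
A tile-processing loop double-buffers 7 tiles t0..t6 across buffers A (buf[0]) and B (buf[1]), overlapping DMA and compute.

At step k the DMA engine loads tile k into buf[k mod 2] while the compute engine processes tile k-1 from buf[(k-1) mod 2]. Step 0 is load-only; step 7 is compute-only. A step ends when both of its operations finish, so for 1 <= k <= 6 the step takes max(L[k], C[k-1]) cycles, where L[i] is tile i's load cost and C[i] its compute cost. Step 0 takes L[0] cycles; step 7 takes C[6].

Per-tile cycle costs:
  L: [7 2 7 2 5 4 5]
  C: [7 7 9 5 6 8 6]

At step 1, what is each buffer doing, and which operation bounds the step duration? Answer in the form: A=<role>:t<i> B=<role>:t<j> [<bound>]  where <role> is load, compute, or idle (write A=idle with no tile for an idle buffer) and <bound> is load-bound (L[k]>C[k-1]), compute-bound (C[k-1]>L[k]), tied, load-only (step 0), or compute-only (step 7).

step 0: L[0]=7 → dur=7, Σ=7 | A=load:t0 B=idle [load-only]
step 1: L[1]=2 C[0]=7 → dur=7, Σ=14 | A=compute:t0 B=load:t1 [compute-bound]
step 2: L[2]=7 C[1]=7 → dur=7, Σ=21 | A=load:t2 B=compute:t1 [tied]
step 3: L[3]=2 C[2]=9 → dur=9, Σ=30 | A=compute:t2 B=load:t3 [compute-bound]
step 4: L[4]=5 C[3]=5 → dur=5, Σ=35 | A=load:t4 B=compute:t3 [tied]
step 5: L[5]=4 C[4]=6 → dur=6, Σ=41 | A=compute:t4 B=load:t5 [compute-bound]
step 6: L[6]=5 C[5]=8 → dur=8, Σ=49 | A=load:t6 B=compute:t5 [compute-bound]
step 7: C[6]=6 → dur=6, Σ=55 | A=compute:t6 B=idle [compute-only]

step 1: A=compute:t0 B=load:t1 [compute-bound]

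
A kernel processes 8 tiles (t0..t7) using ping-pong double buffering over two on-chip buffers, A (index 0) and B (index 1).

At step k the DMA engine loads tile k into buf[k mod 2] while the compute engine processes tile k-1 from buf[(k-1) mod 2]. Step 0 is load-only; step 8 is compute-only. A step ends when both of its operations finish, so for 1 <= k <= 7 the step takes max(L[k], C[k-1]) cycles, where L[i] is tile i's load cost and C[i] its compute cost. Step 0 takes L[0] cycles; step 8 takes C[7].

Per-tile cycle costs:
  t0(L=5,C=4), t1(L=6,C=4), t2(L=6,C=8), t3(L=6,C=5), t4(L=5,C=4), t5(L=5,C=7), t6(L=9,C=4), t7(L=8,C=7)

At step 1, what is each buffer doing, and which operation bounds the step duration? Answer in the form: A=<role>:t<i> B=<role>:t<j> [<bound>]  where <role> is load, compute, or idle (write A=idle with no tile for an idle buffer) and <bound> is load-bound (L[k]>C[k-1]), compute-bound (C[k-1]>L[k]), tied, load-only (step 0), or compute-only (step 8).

[0] DMA t0→A (5c) ∥ CU idle ⇒ 5c, clock 5
[1] DMA t1→B (6c) ∥ CU A:t0 (4c) ⇒ 6c, clock 11
[2] DMA t2→A (6c) ∥ CU B:t1 (4c) ⇒ 6c, clock 17
[3] DMA t3→B (6c) ∥ CU A:t2 (8c) ⇒ 8c, clock 25
[4] DMA t4→A (5c) ∥ CU B:t3 (5c) ⇒ 5c, clock 30
[5] DMA t5→B (5c) ∥ CU A:t4 (4c) ⇒ 5c, clock 35
[6] DMA t6→A (9c) ∥ CU B:t5 (7c) ⇒ 9c, clock 44
[7] DMA t7→B (8c) ∥ CU A:t6 (4c) ⇒ 8c, clock 52
[8] DMA idle ∥ CU B:t7 (7c) ⇒ 7c, clock 59

step 1: A=compute:t0 B=load:t1 [load-bound]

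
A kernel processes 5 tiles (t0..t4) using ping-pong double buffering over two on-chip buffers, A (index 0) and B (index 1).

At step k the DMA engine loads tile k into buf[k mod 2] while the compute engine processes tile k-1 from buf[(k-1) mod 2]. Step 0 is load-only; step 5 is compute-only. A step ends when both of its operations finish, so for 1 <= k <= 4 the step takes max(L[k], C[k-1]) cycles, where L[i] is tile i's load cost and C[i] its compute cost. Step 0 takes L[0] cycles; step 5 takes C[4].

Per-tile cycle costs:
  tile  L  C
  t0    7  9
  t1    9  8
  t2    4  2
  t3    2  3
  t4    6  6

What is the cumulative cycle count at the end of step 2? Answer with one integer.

  0. 7=7c; end=7; A:t0 B:-
  1. max(9,9)=9c; end=16; A:t0 B:t1
  2. max(4,8)=8c; end=24; A:t2 B:t1
  3. max(2,2)=2c; end=26; A:t2 B:t3
  4. max(6,3)=6c; end=32; A:t4 B:t3
  5. 6=6c; end=38; A:t4 B:t3

end_cycle[2] = 24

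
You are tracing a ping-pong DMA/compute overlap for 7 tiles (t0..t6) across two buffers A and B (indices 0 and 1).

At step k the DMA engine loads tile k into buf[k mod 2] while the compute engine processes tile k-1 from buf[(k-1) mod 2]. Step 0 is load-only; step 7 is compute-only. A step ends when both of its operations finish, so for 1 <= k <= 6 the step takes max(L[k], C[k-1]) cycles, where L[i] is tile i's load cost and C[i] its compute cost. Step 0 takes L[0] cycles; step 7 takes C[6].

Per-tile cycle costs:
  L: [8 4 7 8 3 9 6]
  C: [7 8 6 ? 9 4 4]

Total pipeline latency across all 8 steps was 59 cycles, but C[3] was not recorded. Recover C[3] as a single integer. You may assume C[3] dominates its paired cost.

step 0 → dur = L[0]=8 = 8
step 1 → dur = max(L[1]=4, C[0]=7) = 7
step 2 → dur = max(L[2]=7, C[1]=8) = 8
step 3 → dur = max(L[3]=8, C[2]=6) = 8
step 4 → dur = max(L[4]=3, C[3]=?) = C[3]  (unknown; binding)
step 5 → dur = max(L[5]=9, C[4]=9) = 9
step 6 → dur = max(L[6]=6, C[5]=4) = 6
step 7 → dur = C[6]=4 = 4
sum of known step durations = 50
dur[4] = total - known = 59 - 50 = 9
C[3] is the binding max in step 4, so C[3] = dur[4] = 9

C[3] = 9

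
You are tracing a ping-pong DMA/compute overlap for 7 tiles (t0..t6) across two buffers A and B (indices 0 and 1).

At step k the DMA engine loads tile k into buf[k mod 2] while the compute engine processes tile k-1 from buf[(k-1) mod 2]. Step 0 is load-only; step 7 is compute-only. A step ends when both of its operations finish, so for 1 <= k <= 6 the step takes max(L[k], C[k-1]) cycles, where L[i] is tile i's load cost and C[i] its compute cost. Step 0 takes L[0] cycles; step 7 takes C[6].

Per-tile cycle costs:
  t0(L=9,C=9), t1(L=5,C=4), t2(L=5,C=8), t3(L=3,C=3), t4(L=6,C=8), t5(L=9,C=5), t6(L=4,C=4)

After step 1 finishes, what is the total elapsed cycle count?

  0. 9=9c; end=9; A:t0 B:-
  1. max(5,9)=9c; end=18; A:t0 B:t1
  2. max(5,4)=5c; end=23; A:t2 B:t1
  3. max(3,8)=8c; end=31; A:t2 B:t3
  4. max(6,3)=6c; end=37; A:t4 B:t3
  5. max(9,8)=9c; end=46; A:t4 B:t5
  6. max(4,5)=5c; end=51; A:t6 B:t5
  7. 4=4c; end=55; A:t6 B:t5

end_cycle[1] = 18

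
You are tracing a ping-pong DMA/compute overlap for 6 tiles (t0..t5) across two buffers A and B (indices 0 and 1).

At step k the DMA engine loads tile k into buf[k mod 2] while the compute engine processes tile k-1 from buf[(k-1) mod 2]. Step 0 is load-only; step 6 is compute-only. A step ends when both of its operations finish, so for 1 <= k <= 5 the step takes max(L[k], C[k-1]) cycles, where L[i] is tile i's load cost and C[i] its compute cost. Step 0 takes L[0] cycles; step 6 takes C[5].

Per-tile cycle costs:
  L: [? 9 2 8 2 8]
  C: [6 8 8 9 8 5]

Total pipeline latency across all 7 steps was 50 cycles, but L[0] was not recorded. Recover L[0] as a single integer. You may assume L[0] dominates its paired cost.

L[0] = 3

step 0 = dur = L[0]=? = L[0]  (unknown; binding)
step 1 = dur = max(L[1]=9, C[0]=6) = 9
step 2 = dur = max(L[2]=2, C[1]=8) = 8
step 3 = dur = max(L[3]=8, C[2]=8) = 8
step 4 = dur = max(L[4]=2, C[3]=9) = 9
step 5 = dur = max(L[5]=8, C[4]=8) = 8
step 6 = dur = C[5]=5 = 5
sum of known step durations = 47
dur[0] = total - known = 50 - 47 = 3
L[0] is the binding max in step 0, so L[0] = dur[0] = 3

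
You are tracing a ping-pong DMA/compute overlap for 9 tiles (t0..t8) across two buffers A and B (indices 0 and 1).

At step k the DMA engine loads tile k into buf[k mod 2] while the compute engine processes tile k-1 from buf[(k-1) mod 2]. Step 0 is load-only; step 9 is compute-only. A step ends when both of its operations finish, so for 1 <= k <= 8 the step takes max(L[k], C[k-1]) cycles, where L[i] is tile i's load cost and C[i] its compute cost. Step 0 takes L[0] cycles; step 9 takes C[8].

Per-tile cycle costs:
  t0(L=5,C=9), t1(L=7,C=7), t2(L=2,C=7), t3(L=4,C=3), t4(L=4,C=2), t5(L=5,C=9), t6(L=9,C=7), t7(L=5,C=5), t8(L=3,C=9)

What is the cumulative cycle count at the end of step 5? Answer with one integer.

[0] DMA t0→A (5c) ∥ CU idle ⇒ 5c, clock 5
[1] DMA t1→B (7c) ∥ CU A:t0 (9c) ⇒ 9c, clock 14
[2] DMA t2→A (2c) ∥ CU B:t1 (7c) ⇒ 7c, clock 21
[3] DMA t3→B (4c) ∥ CU A:t2 (7c) ⇒ 7c, clock 28
[4] DMA t4→A (4c) ∥ CU B:t3 (3c) ⇒ 4c, clock 32
[5] DMA t5→B (5c) ∥ CU A:t4 (2c) ⇒ 5c, clock 37
[6] DMA t6→A (9c) ∥ CU B:t5 (9c) ⇒ 9c, clock 46
[7] DMA t7→B (5c) ∥ CU A:t6 (7c) ⇒ 7c, clock 53
[8] DMA t8→A (3c) ∥ CU B:t7 (5c) ⇒ 5c, clock 58
[9] DMA idle ∥ CU A:t8 (9c) ⇒ 9c, clock 67

end_cycle[5] = 37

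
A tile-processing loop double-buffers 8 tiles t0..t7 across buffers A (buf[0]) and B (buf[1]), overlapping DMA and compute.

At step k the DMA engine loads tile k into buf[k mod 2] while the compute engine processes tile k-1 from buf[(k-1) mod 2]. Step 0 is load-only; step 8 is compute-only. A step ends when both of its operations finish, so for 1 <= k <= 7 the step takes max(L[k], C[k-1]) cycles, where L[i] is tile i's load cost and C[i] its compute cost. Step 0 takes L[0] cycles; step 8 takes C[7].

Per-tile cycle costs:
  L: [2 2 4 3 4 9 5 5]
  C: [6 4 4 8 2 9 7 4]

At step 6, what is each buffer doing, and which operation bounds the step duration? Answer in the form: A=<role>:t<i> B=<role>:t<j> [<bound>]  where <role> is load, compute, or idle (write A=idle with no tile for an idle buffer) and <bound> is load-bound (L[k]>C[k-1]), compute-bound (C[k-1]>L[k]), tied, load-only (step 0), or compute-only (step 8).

k=0 load=t0/2c comp=- wait=2 total=2
k=1 load=t1/2c comp=t0/6c wait=6 total=8
k=2 load=t2/4c comp=t1/4c wait=4 total=12
k=3 load=t3/3c comp=t2/4c wait=4 total=16
k=4 load=t4/4c comp=t3/8c wait=8 total=24
k=5 load=t5/9c comp=t4/2c wait=9 total=33
k=6 load=t6/5c comp=t5/9c wait=9 total=42
k=7 load=t7/5c comp=t6/7c wait=7 total=49
k=8 load=- comp=t7/4c wait=4 total=53

step 6: A=load:t6 B=compute:t5 [compute-bound]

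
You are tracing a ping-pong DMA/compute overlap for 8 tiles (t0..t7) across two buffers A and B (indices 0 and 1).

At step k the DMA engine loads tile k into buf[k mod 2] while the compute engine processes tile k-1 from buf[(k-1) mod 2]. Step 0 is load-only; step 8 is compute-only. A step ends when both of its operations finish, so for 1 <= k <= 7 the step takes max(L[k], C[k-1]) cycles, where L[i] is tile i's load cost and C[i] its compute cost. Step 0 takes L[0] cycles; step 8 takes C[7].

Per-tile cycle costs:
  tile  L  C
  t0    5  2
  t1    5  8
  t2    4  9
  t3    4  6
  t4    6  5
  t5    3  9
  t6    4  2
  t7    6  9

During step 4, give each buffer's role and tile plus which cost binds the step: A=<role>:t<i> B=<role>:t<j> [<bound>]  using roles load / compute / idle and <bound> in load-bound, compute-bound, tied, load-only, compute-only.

[0] DMA t0→A (5c) ∥ CU idle ⇒ 5c, clock 5
[1] DMA t1→B (5c) ∥ CU A:t0 (2c) ⇒ 5c, clock 10
[2] DMA t2→A (4c) ∥ CU B:t1 (8c) ⇒ 8c, clock 18
[3] DMA t3→B (4c) ∥ CU A:t2 (9c) ⇒ 9c, clock 27
[4] DMA t4→A (6c) ∥ CU B:t3 (6c) ⇒ 6c, clock 33
[5] DMA t5→B (3c) ∥ CU A:t4 (5c) ⇒ 5c, clock 38
[6] DMA t6→A (4c) ∥ CU B:t5 (9c) ⇒ 9c, clock 47
[7] DMA t7→B (6c) ∥ CU A:t6 (2c) ⇒ 6c, clock 53
[8] DMA idle ∥ CU B:t7 (9c) ⇒ 9c, clock 62

step 4: A=load:t4 B=compute:t3 [tied]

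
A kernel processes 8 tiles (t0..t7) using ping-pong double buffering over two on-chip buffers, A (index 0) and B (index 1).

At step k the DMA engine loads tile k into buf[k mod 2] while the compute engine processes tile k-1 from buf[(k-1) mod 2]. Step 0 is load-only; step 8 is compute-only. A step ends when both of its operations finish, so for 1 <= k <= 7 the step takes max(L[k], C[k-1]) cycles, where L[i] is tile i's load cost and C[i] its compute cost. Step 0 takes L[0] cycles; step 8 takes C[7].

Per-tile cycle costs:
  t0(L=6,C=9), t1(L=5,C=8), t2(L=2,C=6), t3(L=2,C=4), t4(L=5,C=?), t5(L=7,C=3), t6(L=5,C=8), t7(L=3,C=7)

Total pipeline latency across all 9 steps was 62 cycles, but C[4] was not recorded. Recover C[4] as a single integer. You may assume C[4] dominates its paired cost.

C[4] = 8

step 0 | dur = L[0]=6 = 6
step 1 | dur = max(L[1]=5, C[0]=9) = 9
step 2 | dur = max(L[2]=2, C[1]=8) = 8
step 3 | dur = max(L[3]=2, C[2]=6) = 6
step 4 | dur = max(L[4]=5, C[3]=4) = 5
step 5 | dur = max(L[5]=7, C[4]=?) = C[4]  (unknown; binding)
step 6 | dur = max(L[6]=5, C[5]=3) = 5
step 7 | dur = max(L[7]=3, C[6]=8) = 8
step 8 | dur = C[7]=7 = 7
sum of known step durations = 54
dur[5] = total - known = 62 - 54 = 8
C[4] is the binding max in step 5, so C[4] = dur[5] = 8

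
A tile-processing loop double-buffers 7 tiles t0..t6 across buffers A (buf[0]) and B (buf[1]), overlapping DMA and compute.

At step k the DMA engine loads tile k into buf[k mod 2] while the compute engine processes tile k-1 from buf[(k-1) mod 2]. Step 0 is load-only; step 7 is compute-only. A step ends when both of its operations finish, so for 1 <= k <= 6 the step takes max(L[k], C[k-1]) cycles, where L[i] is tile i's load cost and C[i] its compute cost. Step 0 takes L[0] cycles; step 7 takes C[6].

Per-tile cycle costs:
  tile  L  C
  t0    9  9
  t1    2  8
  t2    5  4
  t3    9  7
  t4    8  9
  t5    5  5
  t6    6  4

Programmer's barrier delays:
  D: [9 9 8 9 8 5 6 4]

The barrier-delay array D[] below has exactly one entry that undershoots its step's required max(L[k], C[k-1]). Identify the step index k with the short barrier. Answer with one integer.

hazard at step 5

step 0: need L[0]=9 = 9; D[0]=9 ok
step 1: need max(L[1]=2,C[0]=9) = 9; D[1]=9 ok
step 2: need max(L[2]=5,C[1]=8) = 8; D[2]=8 ok
step 3: need max(L[3]=9,C[2]=4) = 9; D[3]=9 ok
step 4: need max(L[4]=8,C[3]=7) = 8; D[4]=8 ok
step 5: need max(L[5]=5,C[4]=9) = 9; D[5]=5 SHORT
step 6: need max(L[6]=6,C[5]=5) = 6; D[6]=6 ok
step 7: need C[6]=4 = 4; D[7]=4 ok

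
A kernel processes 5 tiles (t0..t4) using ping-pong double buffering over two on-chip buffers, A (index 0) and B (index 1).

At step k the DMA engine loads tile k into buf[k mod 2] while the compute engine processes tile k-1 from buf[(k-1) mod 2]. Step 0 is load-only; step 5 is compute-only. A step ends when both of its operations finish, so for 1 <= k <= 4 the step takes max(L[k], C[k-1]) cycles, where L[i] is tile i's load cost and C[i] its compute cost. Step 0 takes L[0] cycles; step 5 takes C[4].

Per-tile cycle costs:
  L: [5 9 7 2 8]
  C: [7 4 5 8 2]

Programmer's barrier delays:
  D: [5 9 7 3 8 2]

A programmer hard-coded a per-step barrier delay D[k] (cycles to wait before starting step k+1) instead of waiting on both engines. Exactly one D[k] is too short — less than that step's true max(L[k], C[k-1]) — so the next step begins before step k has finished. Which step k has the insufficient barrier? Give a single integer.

k=0 barrier L[0]=5→5c, D[0]=5 ok
k=1 barrier max(L[1]=9,C[0]=7)→9c, D[1]=9 ok
k=2 barrier max(L[2]=7,C[1]=4)→7c, D[2]=7 ok
k=3 barrier max(L[3]=2,C[2]=5)→5c, D[3]=3 SHORT
k=4 barrier max(L[4]=8,C[3]=8)→8c, D[4]=8 ok
k=5 barrier C[4]=2→2c, D[5]=2 ok

hazard at step 3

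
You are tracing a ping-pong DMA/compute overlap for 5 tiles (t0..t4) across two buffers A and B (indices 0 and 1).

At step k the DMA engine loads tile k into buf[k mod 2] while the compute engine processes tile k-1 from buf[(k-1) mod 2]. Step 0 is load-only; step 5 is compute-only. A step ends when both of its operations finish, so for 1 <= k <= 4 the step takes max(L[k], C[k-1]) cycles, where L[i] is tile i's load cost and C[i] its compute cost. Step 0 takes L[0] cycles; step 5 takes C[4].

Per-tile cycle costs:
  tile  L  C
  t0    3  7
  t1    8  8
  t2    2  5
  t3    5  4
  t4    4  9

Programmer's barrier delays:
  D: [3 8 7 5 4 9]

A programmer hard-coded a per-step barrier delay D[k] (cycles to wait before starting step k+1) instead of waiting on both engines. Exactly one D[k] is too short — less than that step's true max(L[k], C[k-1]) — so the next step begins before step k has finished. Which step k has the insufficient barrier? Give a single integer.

hazard at step 2

k=0 barrier L[0]=3→3c, D[0]=3 ok
k=1 barrier max(L[1]=8,C[0]=7)→8c, D[1]=8 ok
k=2 barrier max(L[2]=2,C[1]=8)→8c, D[2]=7 SHORT
k=3 barrier max(L[3]=5,C[2]=5)→5c, D[3]=5 ok
k=4 barrier max(L[4]=4,C[3]=4)→4c, D[4]=4 ok
k=5 barrier C[4]=9→9c, D[5]=9 ok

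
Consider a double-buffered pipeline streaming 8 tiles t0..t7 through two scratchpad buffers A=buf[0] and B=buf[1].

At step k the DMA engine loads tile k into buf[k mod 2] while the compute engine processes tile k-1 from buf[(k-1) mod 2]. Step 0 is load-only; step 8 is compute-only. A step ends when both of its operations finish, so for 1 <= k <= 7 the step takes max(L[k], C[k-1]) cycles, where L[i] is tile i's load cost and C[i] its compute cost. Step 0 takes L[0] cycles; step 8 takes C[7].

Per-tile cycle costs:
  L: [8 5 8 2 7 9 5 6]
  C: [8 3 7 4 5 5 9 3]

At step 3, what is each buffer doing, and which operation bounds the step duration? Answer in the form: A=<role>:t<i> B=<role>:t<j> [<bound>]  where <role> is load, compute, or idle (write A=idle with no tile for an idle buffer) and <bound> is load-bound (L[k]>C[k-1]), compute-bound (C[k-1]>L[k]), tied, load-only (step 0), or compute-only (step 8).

[0] DMA t0→A (8c) ∥ CU idle ⇒ 8c, clock 8
[1] DMA t1→B (5c) ∥ CU A:t0 (8c) ⇒ 8c, clock 16
[2] DMA t2→A (8c) ∥ CU B:t1 (3c) ⇒ 8c, clock 24
[3] DMA t3→B (2c) ∥ CU A:t2 (7c) ⇒ 7c, clock 31
[4] DMA t4→A (7c) ∥ CU B:t3 (4c) ⇒ 7c, clock 38
[5] DMA t5→B (9c) ∥ CU A:t4 (5c) ⇒ 9c, clock 47
[6] DMA t6→A (5c) ∥ CU B:t5 (5c) ⇒ 5c, clock 52
[7] DMA t7→B (6c) ∥ CU A:t6 (9c) ⇒ 9c, clock 61
[8] DMA idle ∥ CU B:t7 (3c) ⇒ 3c, clock 64

step 3: A=compute:t2 B=load:t3 [compute-bound]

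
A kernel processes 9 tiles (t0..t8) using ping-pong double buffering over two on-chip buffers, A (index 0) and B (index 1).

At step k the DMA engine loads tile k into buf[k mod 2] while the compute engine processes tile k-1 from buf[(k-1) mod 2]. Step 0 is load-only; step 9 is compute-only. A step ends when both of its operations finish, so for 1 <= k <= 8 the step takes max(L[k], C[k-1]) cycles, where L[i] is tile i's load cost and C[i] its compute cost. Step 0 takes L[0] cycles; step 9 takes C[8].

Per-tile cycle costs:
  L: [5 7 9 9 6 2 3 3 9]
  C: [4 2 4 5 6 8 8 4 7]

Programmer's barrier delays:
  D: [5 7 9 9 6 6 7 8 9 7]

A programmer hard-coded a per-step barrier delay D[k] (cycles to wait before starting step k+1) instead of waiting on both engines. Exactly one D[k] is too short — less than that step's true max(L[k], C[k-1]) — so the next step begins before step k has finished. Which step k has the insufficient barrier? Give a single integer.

hazard at step 6

step 0: need L[0]=5 = 5; D[0]=5 ok
step 1: need max(L[1]=7,C[0]=4) = 7; D[1]=7 ok
step 2: need max(L[2]=9,C[1]=2) = 9; D[2]=9 ok
step 3: need max(L[3]=9,C[2]=4) = 9; D[3]=9 ok
step 4: need max(L[4]=6,C[3]=5) = 6; D[4]=6 ok
step 5: need max(L[5]=2,C[4]=6) = 6; D[5]=6 ok
step 6: need max(L[6]=3,C[5]=8) = 8; D[6]=7 SHORT
step 7: need max(L[7]=3,C[6]=8) = 8; D[7]=8 ok
step 8: need max(L[8]=9,C[7]=4) = 9; D[8]=9 ok
step 9: need C[8]=7 = 7; D[9]=7 ok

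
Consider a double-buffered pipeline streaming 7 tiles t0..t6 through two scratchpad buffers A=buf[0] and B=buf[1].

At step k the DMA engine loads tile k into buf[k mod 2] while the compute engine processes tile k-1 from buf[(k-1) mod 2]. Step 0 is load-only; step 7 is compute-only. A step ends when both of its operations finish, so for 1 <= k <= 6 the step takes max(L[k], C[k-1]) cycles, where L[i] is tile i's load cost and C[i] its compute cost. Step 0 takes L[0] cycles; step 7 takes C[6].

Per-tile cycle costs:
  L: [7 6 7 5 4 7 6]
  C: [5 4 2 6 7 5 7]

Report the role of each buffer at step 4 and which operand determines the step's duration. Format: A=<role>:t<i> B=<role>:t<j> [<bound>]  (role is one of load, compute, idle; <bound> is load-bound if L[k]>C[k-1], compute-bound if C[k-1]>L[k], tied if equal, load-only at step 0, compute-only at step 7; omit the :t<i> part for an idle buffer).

step 4: A=load:t4 B=compute:t3 [compute-bound]

  0. 7=7c; end=7; A:t0 B:-
  1. max(6,5)=6c; end=13; A:t0 B:t1
  2. max(7,4)=7c; end=20; A:t2 B:t1
  3. max(5,2)=5c; end=25; A:t2 B:t3
  4. max(4,6)=6c; end=31; A:t4 B:t3
  5. max(7,7)=7c; end=38; A:t4 B:t5
  6. max(6,5)=6c; end=44; A:t6 B:t5
  7. 7=7c; end=51; A:t6 B:t5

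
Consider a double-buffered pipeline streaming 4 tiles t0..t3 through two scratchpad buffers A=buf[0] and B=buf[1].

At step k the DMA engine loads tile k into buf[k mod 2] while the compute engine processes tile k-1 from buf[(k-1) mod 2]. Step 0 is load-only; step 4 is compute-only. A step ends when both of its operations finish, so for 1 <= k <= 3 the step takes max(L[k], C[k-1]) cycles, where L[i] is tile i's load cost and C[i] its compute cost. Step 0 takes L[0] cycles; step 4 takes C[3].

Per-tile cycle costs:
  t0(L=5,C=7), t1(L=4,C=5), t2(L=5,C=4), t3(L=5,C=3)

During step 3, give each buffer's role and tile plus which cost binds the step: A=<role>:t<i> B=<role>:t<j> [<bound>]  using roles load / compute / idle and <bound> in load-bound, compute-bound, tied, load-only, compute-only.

[0] DMA t0→A (5c) ∥ CU idle ⇒ 5c, clock 5
[1] DMA t1→B (4c) ∥ CU A:t0 (7c) ⇒ 7c, clock 12
[2] DMA t2→A (5c) ∥ CU B:t1 (5c) ⇒ 5c, clock 17
[3] DMA t3→B (5c) ∥ CU A:t2 (4c) ⇒ 5c, clock 22
[4] DMA idle ∥ CU B:t3 (3c) ⇒ 3c, clock 25

step 3: A=compute:t2 B=load:t3 [load-bound]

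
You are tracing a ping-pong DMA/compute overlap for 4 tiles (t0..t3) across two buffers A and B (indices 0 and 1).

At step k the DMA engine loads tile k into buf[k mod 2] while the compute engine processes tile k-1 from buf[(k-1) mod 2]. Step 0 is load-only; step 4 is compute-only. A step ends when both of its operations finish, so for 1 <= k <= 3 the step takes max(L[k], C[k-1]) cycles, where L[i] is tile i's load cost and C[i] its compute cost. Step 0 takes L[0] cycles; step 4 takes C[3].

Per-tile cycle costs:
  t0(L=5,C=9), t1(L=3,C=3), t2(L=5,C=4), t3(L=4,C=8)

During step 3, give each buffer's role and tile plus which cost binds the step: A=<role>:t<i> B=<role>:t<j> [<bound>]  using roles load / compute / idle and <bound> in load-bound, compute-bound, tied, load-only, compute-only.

[0] DMA t0→A (5c) ∥ CU idle ⇒ 5c, clock 5
[1] DMA t1→B (3c) ∥ CU A:t0 (9c) ⇒ 9c, clock 14
[2] DMA t2→A (5c) ∥ CU B:t1 (3c) ⇒ 5c, clock 19
[3] DMA t3→B (4c) ∥ CU A:t2 (4c) ⇒ 4c, clock 23
[4] DMA idle ∥ CU B:t3 (8c) ⇒ 8c, clock 31

step 3: A=compute:t2 B=load:t3 [tied]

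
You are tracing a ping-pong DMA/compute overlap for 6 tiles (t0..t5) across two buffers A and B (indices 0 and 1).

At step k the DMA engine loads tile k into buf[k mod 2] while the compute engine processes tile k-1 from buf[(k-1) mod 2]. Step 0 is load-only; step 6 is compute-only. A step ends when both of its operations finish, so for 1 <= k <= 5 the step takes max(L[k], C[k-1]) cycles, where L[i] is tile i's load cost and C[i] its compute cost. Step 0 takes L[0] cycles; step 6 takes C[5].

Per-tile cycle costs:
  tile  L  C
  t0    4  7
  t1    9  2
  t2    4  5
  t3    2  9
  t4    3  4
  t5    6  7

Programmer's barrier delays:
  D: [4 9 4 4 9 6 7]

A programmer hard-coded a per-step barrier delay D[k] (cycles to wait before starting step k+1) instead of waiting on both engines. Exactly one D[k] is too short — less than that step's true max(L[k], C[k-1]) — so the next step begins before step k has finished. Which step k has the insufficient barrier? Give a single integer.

[0] required=L[0]=4=4 vs D=4 ok
[1] required=max(L[1]=9,C[0]=7)=9 vs D=9 ok
[2] required=max(L[2]=4,C[1]=2)=4 vs D=4 ok
[3] required=max(L[3]=2,C[2]=5)=5 vs D=4 SHORT
[4] required=max(L[4]=3,C[3]=9)=9 vs D=9 ok
[5] required=max(L[5]=6,C[4]=4)=6 vs D=6 ok
[6] required=C[5]=7=7 vs D=7 ok

hazard at step 3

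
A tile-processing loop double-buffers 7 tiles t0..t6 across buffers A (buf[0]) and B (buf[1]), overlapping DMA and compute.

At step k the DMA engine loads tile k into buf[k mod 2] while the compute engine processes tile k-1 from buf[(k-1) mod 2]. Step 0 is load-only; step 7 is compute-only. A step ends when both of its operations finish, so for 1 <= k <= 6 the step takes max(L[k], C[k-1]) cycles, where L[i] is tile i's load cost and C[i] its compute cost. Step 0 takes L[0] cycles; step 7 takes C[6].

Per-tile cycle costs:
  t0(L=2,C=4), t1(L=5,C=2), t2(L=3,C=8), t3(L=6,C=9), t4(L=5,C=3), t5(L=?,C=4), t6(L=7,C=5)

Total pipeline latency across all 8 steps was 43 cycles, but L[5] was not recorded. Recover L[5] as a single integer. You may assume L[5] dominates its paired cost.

step 0 | dur = L[0]=2 = 2
step 1 | dur = max(L[1]=5, C[0]=4) = 5
step 2 | dur = max(L[2]=3, C[1]=2) = 3
step 3 | dur = max(L[3]=6, C[2]=8) = 8
step 4 | dur = max(L[4]=5, C[3]=9) = 9
step 5 | dur = max(L[5]=?, C[4]=3) = L[5]  (unknown; binding)
step 6 | dur = max(L[6]=7, C[5]=4) = 7
step 7 | dur = C[6]=5 = 5
sum of known step durations = 39
dur[5] = total - known = 43 - 39 = 4
L[5] is the binding max in step 5, so L[5] = dur[5] = 4

L[5] = 4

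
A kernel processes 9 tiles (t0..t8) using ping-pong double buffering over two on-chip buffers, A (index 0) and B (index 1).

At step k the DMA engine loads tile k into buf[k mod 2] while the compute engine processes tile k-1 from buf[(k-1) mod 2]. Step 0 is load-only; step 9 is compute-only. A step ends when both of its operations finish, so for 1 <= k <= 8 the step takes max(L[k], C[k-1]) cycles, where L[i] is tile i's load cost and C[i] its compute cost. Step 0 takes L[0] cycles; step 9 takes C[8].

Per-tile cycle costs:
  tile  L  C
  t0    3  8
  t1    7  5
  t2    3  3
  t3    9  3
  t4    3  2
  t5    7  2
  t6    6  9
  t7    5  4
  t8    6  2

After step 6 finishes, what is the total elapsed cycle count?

end_cycle[6] = 41

step 0: L[0]=3 → dur=3, Σ=3 | A=load:t0 B=idle [load-only]
step 1: L[1]=7 C[0]=8 → dur=8, Σ=11 | A=compute:t0 B=load:t1 [compute-bound]
step 2: L[2]=3 C[1]=5 → dur=5, Σ=16 | A=load:t2 B=compute:t1 [compute-bound]
step 3: L[3]=9 C[2]=3 → dur=9, Σ=25 | A=compute:t2 B=load:t3 [load-bound]
step 4: L[4]=3 C[3]=3 → dur=3, Σ=28 | A=load:t4 B=compute:t3 [tied]
step 5: L[5]=7 C[4]=2 → dur=7, Σ=35 | A=compute:t4 B=load:t5 [load-bound]
step 6: L[6]=6 C[5]=2 → dur=6, Σ=41 | A=load:t6 B=compute:t5 [load-bound]
step 7: L[7]=5 C[6]=9 → dur=9, Σ=50 | A=compute:t6 B=load:t7 [compute-bound]
step 8: L[8]=6 C[7]=4 → dur=6, Σ=56 | A=load:t8 B=compute:t7 [load-bound]
step 9: C[8]=2 → dur=2, Σ=58 | A=compute:t8 B=idle [compute-only]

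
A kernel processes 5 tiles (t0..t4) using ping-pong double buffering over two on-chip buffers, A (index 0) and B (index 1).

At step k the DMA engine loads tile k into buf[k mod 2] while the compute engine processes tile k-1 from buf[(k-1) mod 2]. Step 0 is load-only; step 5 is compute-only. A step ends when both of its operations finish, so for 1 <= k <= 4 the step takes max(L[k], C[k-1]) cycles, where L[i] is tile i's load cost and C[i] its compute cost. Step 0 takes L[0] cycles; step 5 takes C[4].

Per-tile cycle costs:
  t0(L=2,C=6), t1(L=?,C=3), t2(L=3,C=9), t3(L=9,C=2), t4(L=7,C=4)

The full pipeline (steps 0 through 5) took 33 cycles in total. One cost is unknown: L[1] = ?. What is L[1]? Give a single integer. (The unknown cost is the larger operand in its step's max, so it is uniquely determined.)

L[1] = 8

step 0 | dur = L[0]=2 = 2
step 1 | dur = max(L[1]=?, C[0]=6) = L[1]  (unknown; binding)
step 2 | dur = max(L[2]=3, C[1]=3) = 3
step 3 | dur = max(L[3]=9, C[2]=9) = 9
step 4 | dur = max(L[4]=7, C[3]=2) = 7
step 5 | dur = C[4]=4 = 4
sum of known step durations = 25
dur[1] = total - known = 33 - 25 = 8
L[1] is the binding max in step 1, so L[1] = dur[1] = 8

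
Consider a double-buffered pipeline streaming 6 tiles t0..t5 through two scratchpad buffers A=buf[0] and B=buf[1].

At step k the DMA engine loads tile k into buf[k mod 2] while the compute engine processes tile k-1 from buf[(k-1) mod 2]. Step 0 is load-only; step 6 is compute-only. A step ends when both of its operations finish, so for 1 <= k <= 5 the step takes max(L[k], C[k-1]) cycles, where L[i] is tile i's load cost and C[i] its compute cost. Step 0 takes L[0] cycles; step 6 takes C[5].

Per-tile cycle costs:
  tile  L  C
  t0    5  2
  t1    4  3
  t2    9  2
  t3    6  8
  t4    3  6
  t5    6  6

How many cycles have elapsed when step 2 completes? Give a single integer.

step 0: L[0]=5 → dur=5, Σ=5 | A=load:t0 B=idle [load-only]
step 1: L[1]=4 C[0]=2 → dur=4, Σ=9 | A=compute:t0 B=load:t1 [load-bound]
step 2: L[2]=9 C[1]=3 → dur=9, Σ=18 | A=load:t2 B=compute:t1 [load-bound]
step 3: L[3]=6 C[2]=2 → dur=6, Σ=24 | A=compute:t2 B=load:t3 [load-bound]
step 4: L[4]=3 C[3]=8 → dur=8, Σ=32 | A=load:t4 B=compute:t3 [compute-bound]
step 5: L[5]=6 C[4]=6 → dur=6, Σ=38 | A=compute:t4 B=load:t5 [tied]
step 6: C[5]=6 → dur=6, Σ=44 | A=idle B=compute:t5 [compute-only]

end_cycle[2] = 18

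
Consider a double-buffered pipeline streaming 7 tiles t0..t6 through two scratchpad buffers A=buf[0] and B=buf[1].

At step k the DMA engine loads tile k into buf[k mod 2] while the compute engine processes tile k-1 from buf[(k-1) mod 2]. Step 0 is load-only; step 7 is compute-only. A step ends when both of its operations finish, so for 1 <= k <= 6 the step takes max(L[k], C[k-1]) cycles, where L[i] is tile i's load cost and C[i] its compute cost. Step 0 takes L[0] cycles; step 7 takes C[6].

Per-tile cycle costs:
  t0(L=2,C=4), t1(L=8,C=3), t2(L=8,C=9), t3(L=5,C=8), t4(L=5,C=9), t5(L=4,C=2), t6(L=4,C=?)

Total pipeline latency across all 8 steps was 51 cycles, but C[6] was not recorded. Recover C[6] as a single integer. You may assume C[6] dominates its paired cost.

step 0: dur = L[0]=2 = 2
step 1: dur = max(L[1]=8, C[0]=4) = 8
step 2: dur = max(L[2]=8, C[1]=3) = 8
step 3: dur = max(L[3]=5, C[2]=9) = 9
step 4: dur = max(L[4]=5, C[3]=8) = 8
step 5: dur = max(L[5]=4, C[4]=9) = 9
step 6: dur = max(L[6]=4, C[5]=2) = 4
step 7: dur = C[6]=? = C[6]  (unknown; binding)
sum of known step durations = 48
dur[7] = total - known = 51 - 48 = 3
C[6] is the binding max in step 7, so C[6] = dur[7] = 3

C[6] = 3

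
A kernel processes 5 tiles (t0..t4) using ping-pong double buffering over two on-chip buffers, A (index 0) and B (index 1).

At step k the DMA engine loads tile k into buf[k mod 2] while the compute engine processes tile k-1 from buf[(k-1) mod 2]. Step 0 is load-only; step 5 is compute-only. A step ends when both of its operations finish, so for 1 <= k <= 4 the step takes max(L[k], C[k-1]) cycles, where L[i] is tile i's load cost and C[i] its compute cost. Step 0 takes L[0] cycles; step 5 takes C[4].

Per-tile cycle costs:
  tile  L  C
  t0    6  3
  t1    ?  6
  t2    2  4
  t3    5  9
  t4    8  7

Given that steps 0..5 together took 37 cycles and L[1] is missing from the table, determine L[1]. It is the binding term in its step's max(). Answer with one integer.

step 0 | dur = L[0]=6 = 6
step 1 | dur = max(L[1]=?, C[0]=3) = L[1]  (unknown; binding)
step 2 | dur = max(L[2]=2, C[1]=6) = 6
step 3 | dur = max(L[3]=5, C[2]=4) = 5
step 4 | dur = max(L[4]=8, C[3]=9) = 9
step 5 | dur = C[4]=7 = 7
sum of known step durations = 33
dur[1] = total - known = 37 - 33 = 4
L[1] is the binding max in step 1, so L[1] = dur[1] = 4

L[1] = 4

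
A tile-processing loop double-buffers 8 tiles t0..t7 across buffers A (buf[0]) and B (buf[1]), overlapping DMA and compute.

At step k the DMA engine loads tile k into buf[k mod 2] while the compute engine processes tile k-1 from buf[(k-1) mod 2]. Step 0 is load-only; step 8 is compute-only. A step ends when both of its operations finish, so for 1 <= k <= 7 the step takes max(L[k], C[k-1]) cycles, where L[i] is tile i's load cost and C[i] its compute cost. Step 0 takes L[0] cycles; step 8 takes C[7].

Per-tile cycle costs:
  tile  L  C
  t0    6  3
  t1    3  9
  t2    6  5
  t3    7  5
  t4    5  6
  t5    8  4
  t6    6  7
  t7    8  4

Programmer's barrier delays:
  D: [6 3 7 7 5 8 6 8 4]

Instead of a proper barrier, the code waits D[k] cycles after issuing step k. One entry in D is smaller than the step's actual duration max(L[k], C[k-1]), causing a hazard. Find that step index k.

k=0 barrier L[0]=6→6c, D[0]=6 ok
k=1 barrier max(L[1]=3,C[0]=3)→3c, D[1]=3 ok
k=2 barrier max(L[2]=6,C[1]=9)→9c, D[2]=7 SHORT
k=3 barrier max(L[3]=7,C[2]=5)→7c, D[3]=7 ok
k=4 barrier max(L[4]=5,C[3]=5)→5c, D[4]=5 ok
k=5 barrier max(L[5]=8,C[4]=6)→8c, D[5]=8 ok
k=6 barrier max(L[6]=6,C[5]=4)→6c, D[6]=6 ok
k=7 barrier max(L[7]=8,C[6]=7)→8c, D[7]=8 ok
k=8 barrier C[7]=4→4c, D[8]=4 ok

hazard at step 2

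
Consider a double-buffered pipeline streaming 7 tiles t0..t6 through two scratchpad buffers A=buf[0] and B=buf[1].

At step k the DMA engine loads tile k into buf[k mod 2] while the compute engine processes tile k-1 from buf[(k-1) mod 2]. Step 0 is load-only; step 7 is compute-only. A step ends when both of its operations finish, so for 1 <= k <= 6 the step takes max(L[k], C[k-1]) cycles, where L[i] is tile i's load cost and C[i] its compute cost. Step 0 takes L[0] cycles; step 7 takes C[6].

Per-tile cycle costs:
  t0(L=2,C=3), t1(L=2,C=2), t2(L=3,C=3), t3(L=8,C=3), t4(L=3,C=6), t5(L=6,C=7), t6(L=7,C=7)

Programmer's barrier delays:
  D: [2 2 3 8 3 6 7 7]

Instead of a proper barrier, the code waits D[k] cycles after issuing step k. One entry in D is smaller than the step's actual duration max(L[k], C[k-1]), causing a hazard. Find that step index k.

hazard at step 1

[0] required=L[0]=2=2 vs D=2 ok
[1] required=max(L[1]=2,C[0]=3)=3 vs D=2 SHORT
[2] required=max(L[2]=3,C[1]=2)=3 vs D=3 ok
[3] required=max(L[3]=8,C[2]=3)=8 vs D=8 ok
[4] required=max(L[4]=3,C[3]=3)=3 vs D=3 ok
[5] required=max(L[5]=6,C[4]=6)=6 vs D=6 ok
[6] required=max(L[6]=7,C[5]=7)=7 vs D=7 ok
[7] required=C[6]=7=7 vs D=7 ok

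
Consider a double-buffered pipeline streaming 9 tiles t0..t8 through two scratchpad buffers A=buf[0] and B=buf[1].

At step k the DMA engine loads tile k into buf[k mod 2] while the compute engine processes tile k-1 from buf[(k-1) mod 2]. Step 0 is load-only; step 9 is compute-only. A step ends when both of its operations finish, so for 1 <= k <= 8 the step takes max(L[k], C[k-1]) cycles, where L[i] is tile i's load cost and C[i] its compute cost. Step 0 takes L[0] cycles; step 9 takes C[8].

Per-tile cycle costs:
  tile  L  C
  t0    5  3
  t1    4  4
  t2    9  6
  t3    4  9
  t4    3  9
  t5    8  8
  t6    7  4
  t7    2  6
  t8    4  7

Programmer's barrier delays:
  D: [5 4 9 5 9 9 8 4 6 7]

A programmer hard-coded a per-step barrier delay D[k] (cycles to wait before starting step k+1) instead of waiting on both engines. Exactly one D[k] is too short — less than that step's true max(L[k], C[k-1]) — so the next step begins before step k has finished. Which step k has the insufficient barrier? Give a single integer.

hazard at step 3

k=0 barrier L[0]=5→5c, D[0]=5 ok
k=1 barrier max(L[1]=4,C[0]=3)→4c, D[1]=4 ok
k=2 barrier max(L[2]=9,C[1]=4)→9c, D[2]=9 ok
k=3 barrier max(L[3]=4,C[2]=6)→6c, D[3]=5 SHORT
k=4 barrier max(L[4]=3,C[3]=9)→9c, D[4]=9 ok
k=5 barrier max(L[5]=8,C[4]=9)→9c, D[5]=9 ok
k=6 barrier max(L[6]=7,C[5]=8)→8c, D[6]=8 ok
k=7 barrier max(L[7]=2,C[6]=4)→4c, D[7]=4 ok
k=8 barrier max(L[8]=4,C[7]=6)→6c, D[8]=6 ok
k=9 barrier C[8]=7→7c, D[9]=7 ok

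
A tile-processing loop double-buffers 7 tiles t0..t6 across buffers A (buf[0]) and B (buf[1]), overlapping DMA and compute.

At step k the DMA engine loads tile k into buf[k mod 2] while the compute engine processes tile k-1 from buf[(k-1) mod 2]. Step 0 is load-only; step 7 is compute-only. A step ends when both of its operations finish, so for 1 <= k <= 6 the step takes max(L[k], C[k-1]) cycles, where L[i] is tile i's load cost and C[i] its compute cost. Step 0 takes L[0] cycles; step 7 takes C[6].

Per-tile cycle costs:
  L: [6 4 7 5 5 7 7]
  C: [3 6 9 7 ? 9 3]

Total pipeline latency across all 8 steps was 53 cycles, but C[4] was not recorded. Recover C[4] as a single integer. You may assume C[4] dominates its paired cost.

step 0 | dur = L[0]=6 = 6
step 1 | dur = max(L[1]=4, C[0]=3) = 4
step 2 | dur = max(L[2]=7, C[1]=6) = 7
step 3 | dur = max(L[3]=5, C[2]=9) = 9
step 4 | dur = max(L[4]=5, C[3]=7) = 7
step 5 | dur = max(L[5]=7, C[4]=?) = C[4]  (unknown; binding)
step 6 | dur = max(L[6]=7, C[5]=9) = 9
step 7 | dur = C[6]=3 = 3
sum of known step durations = 45
dur[5] = total - known = 53 - 45 = 8
C[4] is the binding max in step 5, so C[4] = dur[5] = 8

C[4] = 8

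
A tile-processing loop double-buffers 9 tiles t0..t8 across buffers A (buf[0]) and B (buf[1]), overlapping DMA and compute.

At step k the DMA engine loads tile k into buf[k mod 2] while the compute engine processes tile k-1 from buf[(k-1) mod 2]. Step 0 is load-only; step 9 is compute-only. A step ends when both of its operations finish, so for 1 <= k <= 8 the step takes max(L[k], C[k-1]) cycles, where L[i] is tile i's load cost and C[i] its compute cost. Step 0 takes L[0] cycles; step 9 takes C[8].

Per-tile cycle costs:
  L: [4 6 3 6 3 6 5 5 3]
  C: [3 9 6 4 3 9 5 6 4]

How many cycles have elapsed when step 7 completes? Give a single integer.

end_cycle[7] = 49

  0. 4=4c; end=4; A:t0 B:-
  1. max(6,3)=6c; end=10; A:t0 B:t1
  2. max(3,9)=9c; end=19; A:t2 B:t1
  3. max(6,6)=6c; end=25; A:t2 B:t3
  4. max(3,4)=4c; end=29; A:t4 B:t3
  5. max(6,3)=6c; end=35; A:t4 B:t5
  6. max(5,9)=9c; end=44; A:t6 B:t5
  7. max(5,5)=5c; end=49; A:t6 B:t7
  8. max(3,6)=6c; end=55; A:t8 B:t7
  9. 4=4c; end=59; A:t8 B:t7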